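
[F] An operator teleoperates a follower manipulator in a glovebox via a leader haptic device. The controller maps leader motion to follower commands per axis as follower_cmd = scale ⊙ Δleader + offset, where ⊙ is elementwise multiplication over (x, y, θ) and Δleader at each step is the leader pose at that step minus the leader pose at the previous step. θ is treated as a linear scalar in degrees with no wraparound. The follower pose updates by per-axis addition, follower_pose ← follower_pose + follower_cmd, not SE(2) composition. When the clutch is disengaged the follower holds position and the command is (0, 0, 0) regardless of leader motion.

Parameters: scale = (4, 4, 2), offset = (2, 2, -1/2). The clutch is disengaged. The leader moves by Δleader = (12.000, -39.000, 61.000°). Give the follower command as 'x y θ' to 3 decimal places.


clutch disengaged → follower holds; cmd = (0, 0, 0)

0.000 0.000 0.000


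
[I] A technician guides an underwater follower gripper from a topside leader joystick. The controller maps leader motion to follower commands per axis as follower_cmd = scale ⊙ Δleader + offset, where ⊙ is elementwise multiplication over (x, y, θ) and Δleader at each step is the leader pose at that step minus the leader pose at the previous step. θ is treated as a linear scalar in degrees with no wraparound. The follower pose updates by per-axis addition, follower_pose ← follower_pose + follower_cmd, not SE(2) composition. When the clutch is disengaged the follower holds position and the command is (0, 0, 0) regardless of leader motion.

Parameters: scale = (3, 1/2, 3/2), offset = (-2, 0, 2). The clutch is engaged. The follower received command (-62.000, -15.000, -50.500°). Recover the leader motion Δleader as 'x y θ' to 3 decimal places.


-20.000 -30.000 -35.000

axis x: (-62.000 − -2) / (3) = -20.000
axis y: (-15.000 − 0) / (1/2) = -30.000
axis θ: (-50.500 − 2) / (3/2) = -35.000


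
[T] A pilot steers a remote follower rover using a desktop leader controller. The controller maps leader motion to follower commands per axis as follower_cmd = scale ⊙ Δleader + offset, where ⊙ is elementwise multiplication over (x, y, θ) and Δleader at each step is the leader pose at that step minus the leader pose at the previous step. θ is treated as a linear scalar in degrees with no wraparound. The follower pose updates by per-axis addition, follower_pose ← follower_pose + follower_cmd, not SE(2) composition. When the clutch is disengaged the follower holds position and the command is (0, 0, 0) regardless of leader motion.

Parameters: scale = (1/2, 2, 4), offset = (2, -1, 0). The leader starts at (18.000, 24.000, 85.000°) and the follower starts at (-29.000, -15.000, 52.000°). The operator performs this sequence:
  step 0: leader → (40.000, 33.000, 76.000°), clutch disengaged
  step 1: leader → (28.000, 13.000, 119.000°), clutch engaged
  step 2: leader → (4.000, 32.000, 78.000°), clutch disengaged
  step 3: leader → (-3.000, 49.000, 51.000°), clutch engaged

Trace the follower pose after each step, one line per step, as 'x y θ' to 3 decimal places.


-29.000 -15.000 52.000
-33.000 -56.000 224.000
-33.000 -56.000 224.000
-34.500 -23.000 116.000

step 0: Δleader=(22.000, 9.000, -9.000°), disengaged; cmd=(0,0,0) → follower holds at (-29.000, -15.000, 52.000°)
step 1: Δleader=(-12.000, -20.000, 43.000°), engaged; cmd=(-4.000, -41.000, 172.000°) → follower=(-33.000, -56.000, 224.000°)
step 2: Δleader=(-24.000, 19.000, -41.000°), disengaged; cmd=(0,0,0) → follower holds at (-33.000, -56.000, 224.000°)
step 3: Δleader=(-7.000, 17.000, -27.000°), engaged; cmd=(-1.500, 33.000, -108.000°) → follower=(-34.500, -23.000, 116.000°)


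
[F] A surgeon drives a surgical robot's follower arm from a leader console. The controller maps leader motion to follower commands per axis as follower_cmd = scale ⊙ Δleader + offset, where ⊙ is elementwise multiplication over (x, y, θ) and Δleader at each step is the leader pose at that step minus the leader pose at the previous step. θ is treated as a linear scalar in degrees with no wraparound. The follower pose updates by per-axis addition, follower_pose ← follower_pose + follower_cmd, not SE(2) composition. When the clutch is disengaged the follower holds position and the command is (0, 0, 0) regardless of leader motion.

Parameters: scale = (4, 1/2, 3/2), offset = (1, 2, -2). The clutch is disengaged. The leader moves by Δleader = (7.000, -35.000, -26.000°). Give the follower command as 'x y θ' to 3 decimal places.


clutch disengaged → follower holds; cmd = (0, 0, 0)

0.000 0.000 0.000


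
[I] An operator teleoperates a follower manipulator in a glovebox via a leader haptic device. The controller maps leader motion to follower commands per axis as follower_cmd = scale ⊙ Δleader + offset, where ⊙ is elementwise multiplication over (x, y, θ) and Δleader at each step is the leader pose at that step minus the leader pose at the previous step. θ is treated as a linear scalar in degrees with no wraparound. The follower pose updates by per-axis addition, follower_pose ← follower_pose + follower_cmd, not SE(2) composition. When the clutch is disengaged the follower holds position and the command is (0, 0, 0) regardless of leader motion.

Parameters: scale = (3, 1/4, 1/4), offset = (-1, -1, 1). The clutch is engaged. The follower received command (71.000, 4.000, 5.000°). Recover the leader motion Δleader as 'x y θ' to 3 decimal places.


axis x: (71.000 − -1) / (3) = 24.000
axis y: (4.000 − -1) / (1/4) = 20.000
axis θ: (5.000 − 1) / (1/4) = 16.000

24.000 20.000 16.000


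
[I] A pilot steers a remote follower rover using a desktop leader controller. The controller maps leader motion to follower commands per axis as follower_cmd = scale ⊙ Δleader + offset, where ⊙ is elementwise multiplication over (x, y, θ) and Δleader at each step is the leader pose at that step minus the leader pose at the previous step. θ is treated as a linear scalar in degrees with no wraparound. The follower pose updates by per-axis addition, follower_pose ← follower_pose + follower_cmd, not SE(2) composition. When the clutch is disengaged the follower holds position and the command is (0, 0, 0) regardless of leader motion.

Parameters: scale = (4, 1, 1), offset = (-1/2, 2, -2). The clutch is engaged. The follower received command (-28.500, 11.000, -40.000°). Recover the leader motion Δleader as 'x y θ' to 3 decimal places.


-7.000 9.000 -38.000

axis x: (-28.500 − -1/2) / (4) = -7.000
axis y: (11.000 − 2) / (1) = 9.000
axis θ: (-40.000 − -2) / (1) = -38.000


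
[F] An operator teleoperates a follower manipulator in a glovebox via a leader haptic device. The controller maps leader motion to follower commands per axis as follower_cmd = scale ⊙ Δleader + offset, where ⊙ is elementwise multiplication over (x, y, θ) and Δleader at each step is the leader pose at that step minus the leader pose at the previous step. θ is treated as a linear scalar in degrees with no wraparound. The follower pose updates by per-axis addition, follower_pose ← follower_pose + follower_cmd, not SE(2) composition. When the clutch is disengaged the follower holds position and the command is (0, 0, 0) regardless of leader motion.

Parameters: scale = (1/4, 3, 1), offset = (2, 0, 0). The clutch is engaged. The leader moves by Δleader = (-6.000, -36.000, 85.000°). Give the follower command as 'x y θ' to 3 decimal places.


axis x: 1/4·-6.000 + 2 = 0.500
axis y: 3·-36.000 + 0 = -108.000
axis θ: 1·85.000 + 0 = 85.000

0.500 -108.000 85.000


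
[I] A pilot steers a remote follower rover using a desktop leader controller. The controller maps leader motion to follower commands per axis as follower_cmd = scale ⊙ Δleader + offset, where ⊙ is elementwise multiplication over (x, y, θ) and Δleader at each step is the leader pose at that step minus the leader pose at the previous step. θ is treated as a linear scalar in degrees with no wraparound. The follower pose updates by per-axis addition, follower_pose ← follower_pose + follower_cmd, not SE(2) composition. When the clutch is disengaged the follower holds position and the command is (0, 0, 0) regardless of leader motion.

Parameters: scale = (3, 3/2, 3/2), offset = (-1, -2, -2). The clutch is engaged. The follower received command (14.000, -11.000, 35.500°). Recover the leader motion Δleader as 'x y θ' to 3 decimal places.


5.000 -6.000 25.000

axis x: (14.000 − -1) / (3) = 5.000
axis y: (-11.000 − -2) / (3/2) = -6.000
axis θ: (35.500 − -2) / (3/2) = 25.000


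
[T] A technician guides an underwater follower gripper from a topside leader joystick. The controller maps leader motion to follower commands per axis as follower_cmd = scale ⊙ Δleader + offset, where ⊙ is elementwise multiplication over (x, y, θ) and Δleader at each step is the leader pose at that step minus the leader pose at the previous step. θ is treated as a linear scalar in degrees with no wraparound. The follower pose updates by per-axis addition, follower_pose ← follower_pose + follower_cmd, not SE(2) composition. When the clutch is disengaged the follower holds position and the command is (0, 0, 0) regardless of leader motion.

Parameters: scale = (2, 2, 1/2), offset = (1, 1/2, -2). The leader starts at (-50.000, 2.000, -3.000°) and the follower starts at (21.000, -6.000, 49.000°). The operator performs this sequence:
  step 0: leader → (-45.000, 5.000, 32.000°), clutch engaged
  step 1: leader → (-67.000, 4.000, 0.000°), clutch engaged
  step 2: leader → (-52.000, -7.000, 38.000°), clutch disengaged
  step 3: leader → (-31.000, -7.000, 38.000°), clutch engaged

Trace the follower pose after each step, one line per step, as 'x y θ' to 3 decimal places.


step 0: Δleader=(5.000, 3.000, 35.000°), engaged; cmd=(11.000, 6.500, 15.500°) → follower=(32.000, 0.500, 64.500°)
step 1: Δleader=(-22.000, -1.000, -32.000°), engaged; cmd=(-43.000, -1.500, -18.000°) → follower=(-11.000, -1.000, 46.500°)
step 2: Δleader=(15.000, -11.000, 38.000°), disengaged; cmd=(0,0,0) → follower holds at (-11.000, -1.000, 46.500°)
step 3: Δleader=(21.000, 0.000, 0.000°), engaged; cmd=(43.000, 0.500, -2.000°) → follower=(32.000, -0.500, 44.500°)

32.000 0.500 64.500
-11.000 -1.000 46.500
-11.000 -1.000 46.500
32.000 -0.500 44.500


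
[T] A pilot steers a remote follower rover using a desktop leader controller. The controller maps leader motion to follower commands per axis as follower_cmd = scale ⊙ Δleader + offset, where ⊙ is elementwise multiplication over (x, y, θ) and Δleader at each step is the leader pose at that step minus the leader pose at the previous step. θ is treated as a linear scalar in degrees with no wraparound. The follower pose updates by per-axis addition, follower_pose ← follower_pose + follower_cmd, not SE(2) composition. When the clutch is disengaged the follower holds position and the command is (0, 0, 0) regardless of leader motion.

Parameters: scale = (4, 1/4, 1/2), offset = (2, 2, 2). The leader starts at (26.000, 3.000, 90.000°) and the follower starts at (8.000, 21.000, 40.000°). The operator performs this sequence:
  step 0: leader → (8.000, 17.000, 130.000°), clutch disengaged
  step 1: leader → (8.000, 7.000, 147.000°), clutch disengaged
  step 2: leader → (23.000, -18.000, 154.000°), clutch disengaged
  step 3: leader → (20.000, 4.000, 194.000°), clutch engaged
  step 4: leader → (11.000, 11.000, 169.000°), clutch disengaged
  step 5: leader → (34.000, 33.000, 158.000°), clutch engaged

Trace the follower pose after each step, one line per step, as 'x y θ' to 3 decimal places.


step 0: Δleader=(-18.000, 14.000, 40.000°), disengaged; cmd=(0,0,0) → follower holds at (8.000, 21.000, 40.000°)
step 1: Δleader=(0.000, -10.000, 17.000°), disengaged; cmd=(0,0,0) → follower holds at (8.000, 21.000, 40.000°)
step 2: Δleader=(15.000, -25.000, 7.000°), disengaged; cmd=(0,0,0) → follower holds at (8.000, 21.000, 40.000°)
step 3: Δleader=(-3.000, 22.000, 40.000°), engaged; cmd=(-10.000, 7.500, 22.000°) → follower=(-2.000, 28.500, 62.000°)
step 4: Δleader=(-9.000, 7.000, -25.000°), disengaged; cmd=(0,0,0) → follower holds at (-2.000, 28.500, 62.000°)
step 5: Δleader=(23.000, 22.000, -11.000°), engaged; cmd=(94.000, 7.500, -3.500°) → follower=(92.000, 36.000, 58.500°)

8.000 21.000 40.000
8.000 21.000 40.000
8.000 21.000 40.000
-2.000 28.500 62.000
-2.000 28.500 62.000
92.000 36.000 58.500


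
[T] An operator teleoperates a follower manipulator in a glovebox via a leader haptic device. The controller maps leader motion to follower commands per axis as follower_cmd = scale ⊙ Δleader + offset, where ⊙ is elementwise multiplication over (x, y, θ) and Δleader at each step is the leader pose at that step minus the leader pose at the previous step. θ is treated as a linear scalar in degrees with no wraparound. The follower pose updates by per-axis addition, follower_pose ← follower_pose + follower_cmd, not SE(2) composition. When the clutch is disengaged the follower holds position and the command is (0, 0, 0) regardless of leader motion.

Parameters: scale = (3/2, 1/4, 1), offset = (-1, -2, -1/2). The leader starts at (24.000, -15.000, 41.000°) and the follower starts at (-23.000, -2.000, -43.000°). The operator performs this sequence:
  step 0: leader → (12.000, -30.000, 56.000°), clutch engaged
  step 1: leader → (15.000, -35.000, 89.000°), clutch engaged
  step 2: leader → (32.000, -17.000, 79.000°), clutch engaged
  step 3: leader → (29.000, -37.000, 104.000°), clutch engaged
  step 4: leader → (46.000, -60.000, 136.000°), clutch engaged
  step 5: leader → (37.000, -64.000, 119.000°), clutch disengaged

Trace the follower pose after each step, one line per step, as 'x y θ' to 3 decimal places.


-42.000 -7.750 -28.500
-38.500 -11.000 4.000
-14.000 -8.500 -6.500
-19.500 -15.500 18.000
5.000 -23.250 49.500
5.000 -23.250 49.500

step 0: Δleader=(-12.000, -15.000, 15.000°), engaged; cmd=(-19.000, -5.750, 14.500°) → follower=(-42.000, -7.750, -28.500°)
step 1: Δleader=(3.000, -5.000, 33.000°), engaged; cmd=(3.500, -3.250, 32.500°) → follower=(-38.500, -11.000, 4.000°)
step 2: Δleader=(17.000, 18.000, -10.000°), engaged; cmd=(24.500, 2.500, -10.500°) → follower=(-14.000, -8.500, -6.500°)
step 3: Δleader=(-3.000, -20.000, 25.000°), engaged; cmd=(-5.500, -7.000, 24.500°) → follower=(-19.500, -15.500, 18.000°)
step 4: Δleader=(17.000, -23.000, 32.000°), engaged; cmd=(24.500, -7.750, 31.500°) → follower=(5.000, -23.250, 49.500°)
step 5: Δleader=(-9.000, -4.000, -17.000°), disengaged; cmd=(0,0,0) → follower holds at (5.000, -23.250, 49.500°)


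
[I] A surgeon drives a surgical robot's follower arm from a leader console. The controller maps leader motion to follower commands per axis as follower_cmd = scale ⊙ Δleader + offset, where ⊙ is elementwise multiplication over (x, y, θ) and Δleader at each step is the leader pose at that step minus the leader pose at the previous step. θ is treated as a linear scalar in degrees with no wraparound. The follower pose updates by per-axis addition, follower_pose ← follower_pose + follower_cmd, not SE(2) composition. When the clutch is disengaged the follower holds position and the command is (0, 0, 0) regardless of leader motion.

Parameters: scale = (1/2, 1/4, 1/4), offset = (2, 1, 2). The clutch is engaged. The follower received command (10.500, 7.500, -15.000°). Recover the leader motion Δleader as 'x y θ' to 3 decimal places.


17.000 26.000 -68.000

axis x: (10.500 − 2) / (1/2) = 17.000
axis y: (7.500 − 1) / (1/4) = 26.000
axis θ: (-15.000 − 2) / (1/4) = -68.000


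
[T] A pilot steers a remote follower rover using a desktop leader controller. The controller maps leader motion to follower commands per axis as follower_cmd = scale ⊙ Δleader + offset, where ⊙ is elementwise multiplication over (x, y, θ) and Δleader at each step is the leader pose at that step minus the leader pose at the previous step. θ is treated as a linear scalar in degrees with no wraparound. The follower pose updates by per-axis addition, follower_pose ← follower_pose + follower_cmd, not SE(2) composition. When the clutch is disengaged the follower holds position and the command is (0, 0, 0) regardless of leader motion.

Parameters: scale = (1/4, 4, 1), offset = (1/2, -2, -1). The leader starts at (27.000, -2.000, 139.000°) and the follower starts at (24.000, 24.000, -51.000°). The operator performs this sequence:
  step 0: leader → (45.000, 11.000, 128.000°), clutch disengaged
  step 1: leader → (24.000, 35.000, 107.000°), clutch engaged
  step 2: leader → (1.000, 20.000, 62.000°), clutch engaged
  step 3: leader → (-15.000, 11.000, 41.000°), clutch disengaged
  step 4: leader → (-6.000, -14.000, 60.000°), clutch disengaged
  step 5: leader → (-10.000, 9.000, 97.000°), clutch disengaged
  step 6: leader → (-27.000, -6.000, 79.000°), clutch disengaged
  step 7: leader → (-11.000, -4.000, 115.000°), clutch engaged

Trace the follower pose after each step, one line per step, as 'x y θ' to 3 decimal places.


24.000 24.000 -51.000
19.250 118.000 -73.000
14.000 56.000 -119.000
14.000 56.000 -119.000
14.000 56.000 -119.000
14.000 56.000 -119.000
14.000 56.000 -119.000
18.500 62.000 -84.000

step 0: Δleader=(18.000, 13.000, -11.000°), disengaged; cmd=(0,0,0) → follower holds at (24.000, 24.000, -51.000°)
step 1: Δleader=(-21.000, 24.000, -21.000°), engaged; cmd=(-4.750, 94.000, -22.000°) → follower=(19.250, 118.000, -73.000°)
step 2: Δleader=(-23.000, -15.000, -45.000°), engaged; cmd=(-5.250, -62.000, -46.000°) → follower=(14.000, 56.000, -119.000°)
step 3: Δleader=(-16.000, -9.000, -21.000°), disengaged; cmd=(0,0,0) → follower holds at (14.000, 56.000, -119.000°)
step 4: Δleader=(9.000, -25.000, 19.000°), disengaged; cmd=(0,0,0) → follower holds at (14.000, 56.000, -119.000°)
step 5: Δleader=(-4.000, 23.000, 37.000°), disengaged; cmd=(0,0,0) → follower holds at (14.000, 56.000, -119.000°)
step 6: Δleader=(-17.000, -15.000, -18.000°), disengaged; cmd=(0,0,0) → follower holds at (14.000, 56.000, -119.000°)
step 7: Δleader=(16.000, 2.000, 36.000°), engaged; cmd=(4.500, 6.000, 35.000°) → follower=(18.500, 62.000, -84.000°)


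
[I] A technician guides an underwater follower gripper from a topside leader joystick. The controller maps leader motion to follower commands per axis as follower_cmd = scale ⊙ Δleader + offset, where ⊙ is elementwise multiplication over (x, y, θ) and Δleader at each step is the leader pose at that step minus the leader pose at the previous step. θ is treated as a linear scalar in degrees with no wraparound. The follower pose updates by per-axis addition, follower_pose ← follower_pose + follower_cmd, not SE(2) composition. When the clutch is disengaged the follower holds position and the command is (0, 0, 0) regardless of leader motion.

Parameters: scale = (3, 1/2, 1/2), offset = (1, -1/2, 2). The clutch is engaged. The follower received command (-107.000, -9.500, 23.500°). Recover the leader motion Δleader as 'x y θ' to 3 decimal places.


axis x: (-107.000 − 1) / (3) = -36.000
axis y: (-9.500 − -1/2) / (1/2) = -18.000
axis θ: (23.500 − 2) / (1/2) = 43.000

-36.000 -18.000 43.000


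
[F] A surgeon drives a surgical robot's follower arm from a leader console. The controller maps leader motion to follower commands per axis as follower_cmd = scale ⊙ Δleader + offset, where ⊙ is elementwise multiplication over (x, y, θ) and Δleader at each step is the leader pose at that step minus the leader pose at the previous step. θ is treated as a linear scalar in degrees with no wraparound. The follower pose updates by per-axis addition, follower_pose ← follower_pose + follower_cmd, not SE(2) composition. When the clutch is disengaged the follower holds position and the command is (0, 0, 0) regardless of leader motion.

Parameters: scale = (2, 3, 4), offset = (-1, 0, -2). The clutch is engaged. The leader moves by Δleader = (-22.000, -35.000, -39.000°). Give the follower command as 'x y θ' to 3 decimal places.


-45.000 -105.000 -158.000

axis x: 2·-22.000 + -1 = -45.000
axis y: 3·-35.000 + 0 = -105.000
axis θ: 4·-39.000 + -2 = -158.000


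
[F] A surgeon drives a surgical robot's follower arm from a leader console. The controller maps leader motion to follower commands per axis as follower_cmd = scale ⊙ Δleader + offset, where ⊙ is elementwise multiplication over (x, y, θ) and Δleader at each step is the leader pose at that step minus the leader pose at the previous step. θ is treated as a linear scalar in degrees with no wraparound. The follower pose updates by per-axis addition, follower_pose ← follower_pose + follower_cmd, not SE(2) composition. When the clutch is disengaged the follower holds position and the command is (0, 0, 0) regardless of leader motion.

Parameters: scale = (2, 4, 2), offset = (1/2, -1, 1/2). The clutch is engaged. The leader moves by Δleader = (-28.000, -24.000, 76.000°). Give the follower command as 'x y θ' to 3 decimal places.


-55.500 -97.000 152.500

axis x: 2·-28.000 + 1/2 = -55.500
axis y: 4·-24.000 + -1 = -97.000
axis θ: 2·76.000 + 1/2 = 152.500


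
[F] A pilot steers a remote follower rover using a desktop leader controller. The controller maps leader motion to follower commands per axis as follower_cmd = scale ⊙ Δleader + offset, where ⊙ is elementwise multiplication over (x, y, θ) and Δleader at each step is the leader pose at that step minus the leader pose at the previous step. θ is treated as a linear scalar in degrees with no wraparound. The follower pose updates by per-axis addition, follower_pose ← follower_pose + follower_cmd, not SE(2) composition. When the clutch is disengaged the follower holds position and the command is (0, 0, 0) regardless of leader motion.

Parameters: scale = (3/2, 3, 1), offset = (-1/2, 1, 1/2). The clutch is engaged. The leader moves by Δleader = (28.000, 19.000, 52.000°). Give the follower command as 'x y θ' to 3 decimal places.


axis x: 3/2·28.000 + -1/2 = 41.500
axis y: 3·19.000 + 1 = 58.000
axis θ: 1·52.000 + 1/2 = 52.500

41.500 58.000 52.500


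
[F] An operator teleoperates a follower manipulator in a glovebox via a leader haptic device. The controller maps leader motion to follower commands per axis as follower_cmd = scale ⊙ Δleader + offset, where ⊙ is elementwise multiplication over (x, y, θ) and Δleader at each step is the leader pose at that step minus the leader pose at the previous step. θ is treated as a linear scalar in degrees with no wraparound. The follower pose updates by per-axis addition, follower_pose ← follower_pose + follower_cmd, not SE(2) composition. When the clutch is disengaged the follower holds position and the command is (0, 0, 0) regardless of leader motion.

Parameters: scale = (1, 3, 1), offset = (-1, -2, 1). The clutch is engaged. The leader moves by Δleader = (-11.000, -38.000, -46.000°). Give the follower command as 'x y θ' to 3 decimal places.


-12.000 -116.000 -45.000

axis x: 1·-11.000 + -1 = -12.000
axis y: 3·-38.000 + -2 = -116.000
axis θ: 1·-46.000 + 1 = -45.000


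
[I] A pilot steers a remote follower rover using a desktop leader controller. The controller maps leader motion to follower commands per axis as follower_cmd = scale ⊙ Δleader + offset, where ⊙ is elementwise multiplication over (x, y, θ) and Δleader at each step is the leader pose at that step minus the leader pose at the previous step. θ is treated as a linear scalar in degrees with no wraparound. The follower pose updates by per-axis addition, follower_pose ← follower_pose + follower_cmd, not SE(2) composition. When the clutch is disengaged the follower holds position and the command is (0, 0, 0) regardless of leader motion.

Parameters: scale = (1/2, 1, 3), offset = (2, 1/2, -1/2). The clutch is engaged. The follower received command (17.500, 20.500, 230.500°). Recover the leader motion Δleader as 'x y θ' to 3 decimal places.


axis x: (17.500 − 2) / (1/2) = 31.000
axis y: (20.500 − 1/2) / (1) = 20.000
axis θ: (230.500 − -1/2) / (3) = 77.000

31.000 20.000 77.000


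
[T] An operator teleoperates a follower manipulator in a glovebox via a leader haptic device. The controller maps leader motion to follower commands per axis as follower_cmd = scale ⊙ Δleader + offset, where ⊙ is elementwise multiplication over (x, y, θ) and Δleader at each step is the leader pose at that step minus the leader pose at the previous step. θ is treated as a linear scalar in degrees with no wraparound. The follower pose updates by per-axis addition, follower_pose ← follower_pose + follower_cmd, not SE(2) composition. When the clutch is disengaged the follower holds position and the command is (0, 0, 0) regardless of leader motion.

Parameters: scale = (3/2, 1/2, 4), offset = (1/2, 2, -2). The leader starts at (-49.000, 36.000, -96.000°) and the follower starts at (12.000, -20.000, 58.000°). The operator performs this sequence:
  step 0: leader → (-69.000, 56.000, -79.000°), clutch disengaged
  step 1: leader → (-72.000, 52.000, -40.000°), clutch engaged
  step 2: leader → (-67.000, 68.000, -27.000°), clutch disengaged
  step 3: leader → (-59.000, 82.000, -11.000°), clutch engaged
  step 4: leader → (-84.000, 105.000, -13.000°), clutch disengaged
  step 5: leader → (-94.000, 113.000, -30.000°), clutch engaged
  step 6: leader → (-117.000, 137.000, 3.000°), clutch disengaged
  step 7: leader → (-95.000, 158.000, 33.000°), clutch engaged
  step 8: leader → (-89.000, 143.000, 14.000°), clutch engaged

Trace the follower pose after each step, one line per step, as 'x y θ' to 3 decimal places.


12.000 -20.000 58.000
8.000 -20.000 212.000
8.000 -20.000 212.000
20.500 -11.000 274.000
20.500 -11.000 274.000
6.000 -5.000 204.000
6.000 -5.000 204.000
39.500 7.500 322.000
49.000 2.000 244.000

step 0: Δleader=(-20.000, 20.000, 17.000°), disengaged; cmd=(0,0,0) → follower holds at (12.000, -20.000, 58.000°)
step 1: Δleader=(-3.000, -4.000, 39.000°), engaged; cmd=(-4.000, 0.000, 154.000°) → follower=(8.000, -20.000, 212.000°)
step 2: Δleader=(5.000, 16.000, 13.000°), disengaged; cmd=(0,0,0) → follower holds at (8.000, -20.000, 212.000°)
step 3: Δleader=(8.000, 14.000, 16.000°), engaged; cmd=(12.500, 9.000, 62.000°) → follower=(20.500, -11.000, 274.000°)
step 4: Δleader=(-25.000, 23.000, -2.000°), disengaged; cmd=(0,0,0) → follower holds at (20.500, -11.000, 274.000°)
step 5: Δleader=(-10.000, 8.000, -17.000°), engaged; cmd=(-14.500, 6.000, -70.000°) → follower=(6.000, -5.000, 204.000°)
step 6: Δleader=(-23.000, 24.000, 33.000°), disengaged; cmd=(0,0,0) → follower holds at (6.000, -5.000, 204.000°)
step 7: Δleader=(22.000, 21.000, 30.000°), engaged; cmd=(33.500, 12.500, 118.000°) → follower=(39.500, 7.500, 322.000°)
step 8: Δleader=(6.000, -15.000, -19.000°), engaged; cmd=(9.500, -5.500, -78.000°) → follower=(49.000, 2.000, 244.000°)


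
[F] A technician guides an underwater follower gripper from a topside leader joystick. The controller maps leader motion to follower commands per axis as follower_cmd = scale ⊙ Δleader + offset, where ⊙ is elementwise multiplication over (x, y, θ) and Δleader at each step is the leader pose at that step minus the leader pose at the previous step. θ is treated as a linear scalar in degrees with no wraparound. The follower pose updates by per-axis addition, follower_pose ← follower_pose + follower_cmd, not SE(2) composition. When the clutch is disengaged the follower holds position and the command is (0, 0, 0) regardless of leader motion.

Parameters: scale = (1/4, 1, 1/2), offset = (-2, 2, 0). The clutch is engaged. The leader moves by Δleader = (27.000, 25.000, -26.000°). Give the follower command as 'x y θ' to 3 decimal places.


axis x: 1/4·27.000 + -2 = 4.750
axis y: 1·25.000 + 2 = 27.000
axis θ: 1/2·-26.000 + 0 = -13.000

4.750 27.000 -13.000


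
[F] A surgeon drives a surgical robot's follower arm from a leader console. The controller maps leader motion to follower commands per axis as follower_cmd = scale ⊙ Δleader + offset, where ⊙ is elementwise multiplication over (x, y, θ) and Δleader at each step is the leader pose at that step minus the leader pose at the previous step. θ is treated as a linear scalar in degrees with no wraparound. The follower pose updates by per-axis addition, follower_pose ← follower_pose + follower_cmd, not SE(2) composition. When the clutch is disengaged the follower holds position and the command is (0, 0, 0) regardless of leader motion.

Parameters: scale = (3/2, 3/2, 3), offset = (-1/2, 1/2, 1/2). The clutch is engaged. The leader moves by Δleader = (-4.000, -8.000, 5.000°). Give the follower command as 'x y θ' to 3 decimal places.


-6.500 -11.500 15.500

axis x: 3/2·-4.000 + -1/2 = -6.500
axis y: 3/2·-8.000 + 1/2 = -11.500
axis θ: 3·5.000 + 1/2 = 15.500


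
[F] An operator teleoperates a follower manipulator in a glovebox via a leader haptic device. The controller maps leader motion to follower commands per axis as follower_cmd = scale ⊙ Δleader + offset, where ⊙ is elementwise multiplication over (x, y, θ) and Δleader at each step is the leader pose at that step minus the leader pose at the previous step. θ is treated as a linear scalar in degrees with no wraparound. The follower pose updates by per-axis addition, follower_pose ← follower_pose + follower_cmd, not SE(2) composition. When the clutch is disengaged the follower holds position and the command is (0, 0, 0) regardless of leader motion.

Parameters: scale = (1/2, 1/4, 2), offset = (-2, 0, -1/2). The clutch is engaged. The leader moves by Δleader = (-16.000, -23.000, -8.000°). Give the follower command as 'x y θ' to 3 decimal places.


-10.000 -5.750 -16.500

axis x: 1/2·-16.000 + -2 = -10.000
axis y: 1/4·-23.000 + 0 = -5.750
axis θ: 2·-8.000 + -1/2 = -16.500


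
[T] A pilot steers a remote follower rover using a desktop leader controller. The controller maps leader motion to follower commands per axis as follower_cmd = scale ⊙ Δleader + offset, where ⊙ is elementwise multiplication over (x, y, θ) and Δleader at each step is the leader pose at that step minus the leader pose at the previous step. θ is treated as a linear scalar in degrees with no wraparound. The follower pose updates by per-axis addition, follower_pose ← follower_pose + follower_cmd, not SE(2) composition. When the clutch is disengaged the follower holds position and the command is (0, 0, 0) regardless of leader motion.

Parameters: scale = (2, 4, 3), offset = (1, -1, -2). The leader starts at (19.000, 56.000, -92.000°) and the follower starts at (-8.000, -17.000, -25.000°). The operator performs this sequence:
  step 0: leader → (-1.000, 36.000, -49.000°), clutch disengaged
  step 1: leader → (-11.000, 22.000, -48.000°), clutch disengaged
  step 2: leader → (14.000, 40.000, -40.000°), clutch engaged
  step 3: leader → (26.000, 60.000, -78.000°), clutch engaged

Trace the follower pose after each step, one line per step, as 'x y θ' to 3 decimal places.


step 0: Δleader=(-20.000, -20.000, 43.000°), disengaged; cmd=(0,0,0) → follower holds at (-8.000, -17.000, -25.000°)
step 1: Δleader=(-10.000, -14.000, 1.000°), disengaged; cmd=(0,0,0) → follower holds at (-8.000, -17.000, -25.000°)
step 2: Δleader=(25.000, 18.000, 8.000°), engaged; cmd=(51.000, 71.000, 22.000°) → follower=(43.000, 54.000, -3.000°)
step 3: Δleader=(12.000, 20.000, -38.000°), engaged; cmd=(25.000, 79.000, -116.000°) → follower=(68.000, 133.000, -119.000°)

-8.000 -17.000 -25.000
-8.000 -17.000 -25.000
43.000 54.000 -3.000
68.000 133.000 -119.000


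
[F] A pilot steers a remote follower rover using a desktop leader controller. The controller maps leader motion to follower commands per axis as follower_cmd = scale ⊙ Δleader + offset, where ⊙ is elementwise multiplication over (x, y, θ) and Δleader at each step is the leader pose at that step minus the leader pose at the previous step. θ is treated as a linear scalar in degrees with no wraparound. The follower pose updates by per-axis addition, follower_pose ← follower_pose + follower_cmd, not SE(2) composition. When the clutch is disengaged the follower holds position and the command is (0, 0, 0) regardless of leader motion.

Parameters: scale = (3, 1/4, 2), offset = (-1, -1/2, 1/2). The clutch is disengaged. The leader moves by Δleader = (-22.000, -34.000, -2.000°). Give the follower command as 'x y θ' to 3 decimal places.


clutch disengaged → follower holds; cmd = (0, 0, 0)

0.000 0.000 0.000


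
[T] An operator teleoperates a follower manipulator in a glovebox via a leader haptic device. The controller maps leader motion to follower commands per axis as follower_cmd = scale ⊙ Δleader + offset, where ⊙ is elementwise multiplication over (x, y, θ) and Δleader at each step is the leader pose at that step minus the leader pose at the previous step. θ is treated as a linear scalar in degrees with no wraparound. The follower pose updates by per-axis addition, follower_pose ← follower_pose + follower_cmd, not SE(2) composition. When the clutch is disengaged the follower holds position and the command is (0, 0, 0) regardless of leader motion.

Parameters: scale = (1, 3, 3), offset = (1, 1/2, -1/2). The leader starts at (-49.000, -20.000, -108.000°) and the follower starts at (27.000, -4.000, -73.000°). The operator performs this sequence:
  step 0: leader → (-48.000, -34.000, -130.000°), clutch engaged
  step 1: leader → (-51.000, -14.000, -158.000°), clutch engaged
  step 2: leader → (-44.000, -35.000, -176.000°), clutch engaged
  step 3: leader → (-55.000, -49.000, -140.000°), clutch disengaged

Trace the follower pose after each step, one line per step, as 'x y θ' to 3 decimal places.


step 0: Δleader=(1.000, -14.000, -22.000°), engaged; cmd=(2.000, -41.500, -66.500°) → follower=(29.000, -45.500, -139.500°)
step 1: Δleader=(-3.000, 20.000, -28.000°), engaged; cmd=(-2.000, 60.500, -84.500°) → follower=(27.000, 15.000, -224.000°)
step 2: Δleader=(7.000, -21.000, -18.000°), engaged; cmd=(8.000, -62.500, -54.500°) → follower=(35.000, -47.500, -278.500°)
step 3: Δleader=(-11.000, -14.000, 36.000°), disengaged; cmd=(0,0,0) → follower holds at (35.000, -47.500, -278.500°)

29.000 -45.500 -139.500
27.000 15.000 -224.000
35.000 -47.500 -278.500
35.000 -47.500 -278.500


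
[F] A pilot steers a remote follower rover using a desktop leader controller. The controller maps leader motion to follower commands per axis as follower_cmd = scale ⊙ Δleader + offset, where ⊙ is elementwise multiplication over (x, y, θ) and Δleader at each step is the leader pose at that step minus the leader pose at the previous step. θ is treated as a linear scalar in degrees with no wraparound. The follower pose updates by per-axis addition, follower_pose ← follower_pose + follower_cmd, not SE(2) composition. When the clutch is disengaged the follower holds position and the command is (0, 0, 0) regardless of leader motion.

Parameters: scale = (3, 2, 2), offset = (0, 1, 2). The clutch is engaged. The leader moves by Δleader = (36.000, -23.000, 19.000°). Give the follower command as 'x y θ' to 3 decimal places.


108.000 -45.000 40.000

axis x: 3·36.000 + 0 = 108.000
axis y: 2·-23.000 + 1 = -45.000
axis θ: 2·19.000 + 2 = 40.000


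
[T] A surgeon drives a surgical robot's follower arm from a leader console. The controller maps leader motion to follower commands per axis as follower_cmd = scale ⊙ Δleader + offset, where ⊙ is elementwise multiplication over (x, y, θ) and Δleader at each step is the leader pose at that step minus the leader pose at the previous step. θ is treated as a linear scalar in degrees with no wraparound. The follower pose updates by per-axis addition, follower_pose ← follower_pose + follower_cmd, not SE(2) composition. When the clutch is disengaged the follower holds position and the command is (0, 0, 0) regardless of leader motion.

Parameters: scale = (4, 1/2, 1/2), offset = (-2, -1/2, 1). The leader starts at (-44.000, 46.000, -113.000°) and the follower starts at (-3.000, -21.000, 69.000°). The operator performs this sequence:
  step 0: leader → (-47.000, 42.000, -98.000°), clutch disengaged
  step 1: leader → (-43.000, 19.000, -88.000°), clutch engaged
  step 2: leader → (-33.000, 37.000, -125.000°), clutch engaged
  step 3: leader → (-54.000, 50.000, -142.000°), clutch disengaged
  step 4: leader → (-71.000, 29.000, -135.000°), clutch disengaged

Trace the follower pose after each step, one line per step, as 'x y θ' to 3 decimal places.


step 0: Δleader=(-3.000, -4.000, 15.000°), disengaged; cmd=(0,0,0) → follower holds at (-3.000, -21.000, 69.000°)
step 1: Δleader=(4.000, -23.000, 10.000°), engaged; cmd=(14.000, -12.000, 6.000°) → follower=(11.000, -33.000, 75.000°)
step 2: Δleader=(10.000, 18.000, -37.000°), engaged; cmd=(38.000, 8.500, -17.500°) → follower=(49.000, -24.500, 57.500°)
step 3: Δleader=(-21.000, 13.000, -17.000°), disengaged; cmd=(0,0,0) → follower holds at (49.000, -24.500, 57.500°)
step 4: Δleader=(-17.000, -21.000, 7.000°), disengaged; cmd=(0,0,0) → follower holds at (49.000, -24.500, 57.500°)

-3.000 -21.000 69.000
11.000 -33.000 75.000
49.000 -24.500 57.500
49.000 -24.500 57.500
49.000 -24.500 57.500


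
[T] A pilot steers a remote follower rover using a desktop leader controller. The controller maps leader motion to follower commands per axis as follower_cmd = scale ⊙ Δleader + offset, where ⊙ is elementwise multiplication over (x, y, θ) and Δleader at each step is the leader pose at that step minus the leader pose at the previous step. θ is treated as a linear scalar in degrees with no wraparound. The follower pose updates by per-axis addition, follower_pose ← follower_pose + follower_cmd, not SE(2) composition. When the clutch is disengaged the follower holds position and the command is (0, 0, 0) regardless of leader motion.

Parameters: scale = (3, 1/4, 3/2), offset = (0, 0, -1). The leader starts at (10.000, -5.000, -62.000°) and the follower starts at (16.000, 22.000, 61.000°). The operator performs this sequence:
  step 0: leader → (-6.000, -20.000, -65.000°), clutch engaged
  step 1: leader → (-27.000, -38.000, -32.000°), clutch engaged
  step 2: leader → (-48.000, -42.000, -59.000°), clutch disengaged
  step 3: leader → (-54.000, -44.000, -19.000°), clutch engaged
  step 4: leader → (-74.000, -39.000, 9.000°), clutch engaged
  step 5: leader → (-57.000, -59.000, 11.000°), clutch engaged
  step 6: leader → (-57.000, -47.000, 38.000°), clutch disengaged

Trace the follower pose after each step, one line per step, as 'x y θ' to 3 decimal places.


step 0: Δleader=(-16.000, -15.000, -3.000°), engaged; cmd=(-48.000, -3.750, -5.500°) → follower=(-32.000, 18.250, 55.500°)
step 1: Δleader=(-21.000, -18.000, 33.000°), engaged; cmd=(-63.000, -4.500, 48.500°) → follower=(-95.000, 13.750, 104.000°)
step 2: Δleader=(-21.000, -4.000, -27.000°), disengaged; cmd=(0,0,0) → follower holds at (-95.000, 13.750, 104.000°)
step 3: Δleader=(-6.000, -2.000, 40.000°), engaged; cmd=(-18.000, -0.500, 59.000°) → follower=(-113.000, 13.250, 163.000°)
step 4: Δleader=(-20.000, 5.000, 28.000°), engaged; cmd=(-60.000, 1.250, 41.000°) → follower=(-173.000, 14.500, 204.000°)
step 5: Δleader=(17.000, -20.000, 2.000°), engaged; cmd=(51.000, -5.000, 2.000°) → follower=(-122.000, 9.500, 206.000°)
step 6: Δleader=(0.000, 12.000, 27.000°), disengaged; cmd=(0,0,0) → follower holds at (-122.000, 9.500, 206.000°)

-32.000 18.250 55.500
-95.000 13.750 104.000
-95.000 13.750 104.000
-113.000 13.250 163.000
-173.000 14.500 204.000
-122.000 9.500 206.000
-122.000 9.500 206.000


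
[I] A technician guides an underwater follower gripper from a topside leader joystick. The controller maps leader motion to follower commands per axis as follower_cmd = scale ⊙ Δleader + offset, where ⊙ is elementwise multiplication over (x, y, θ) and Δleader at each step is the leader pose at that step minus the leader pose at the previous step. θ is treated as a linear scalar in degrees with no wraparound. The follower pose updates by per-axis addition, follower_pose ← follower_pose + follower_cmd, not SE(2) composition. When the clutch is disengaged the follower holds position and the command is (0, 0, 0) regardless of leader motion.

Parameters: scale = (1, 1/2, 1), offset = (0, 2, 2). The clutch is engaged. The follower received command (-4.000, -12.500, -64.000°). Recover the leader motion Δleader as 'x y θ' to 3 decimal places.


axis x: (-4.000 − 0) / (1) = -4.000
axis y: (-12.500 − 2) / (1/2) = -29.000
axis θ: (-64.000 − 2) / (1) = -66.000

-4.000 -29.000 -66.000
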